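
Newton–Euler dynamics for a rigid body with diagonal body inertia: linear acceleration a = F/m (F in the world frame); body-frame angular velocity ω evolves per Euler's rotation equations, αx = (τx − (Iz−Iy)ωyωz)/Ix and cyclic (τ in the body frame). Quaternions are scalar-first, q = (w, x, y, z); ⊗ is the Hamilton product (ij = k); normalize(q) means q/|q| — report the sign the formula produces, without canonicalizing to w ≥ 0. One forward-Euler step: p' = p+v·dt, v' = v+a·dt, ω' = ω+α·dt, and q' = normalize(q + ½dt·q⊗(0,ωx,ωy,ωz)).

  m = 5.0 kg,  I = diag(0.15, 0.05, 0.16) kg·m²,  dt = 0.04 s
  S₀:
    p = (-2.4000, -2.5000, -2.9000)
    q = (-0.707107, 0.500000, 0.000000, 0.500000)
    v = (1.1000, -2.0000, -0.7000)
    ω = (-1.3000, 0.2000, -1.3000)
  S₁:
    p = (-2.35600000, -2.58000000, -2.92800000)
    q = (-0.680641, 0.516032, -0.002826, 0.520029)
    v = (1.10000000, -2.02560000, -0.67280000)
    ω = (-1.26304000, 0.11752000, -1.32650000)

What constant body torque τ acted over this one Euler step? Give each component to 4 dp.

τ = (0.1100, -0.1200, -0.0800)

Δω = ω₁−ω₀ = (0.03696000, -0.08248000, -0.02650000)
I·α + gyro = (0.1100, -0.1200, -0.0800)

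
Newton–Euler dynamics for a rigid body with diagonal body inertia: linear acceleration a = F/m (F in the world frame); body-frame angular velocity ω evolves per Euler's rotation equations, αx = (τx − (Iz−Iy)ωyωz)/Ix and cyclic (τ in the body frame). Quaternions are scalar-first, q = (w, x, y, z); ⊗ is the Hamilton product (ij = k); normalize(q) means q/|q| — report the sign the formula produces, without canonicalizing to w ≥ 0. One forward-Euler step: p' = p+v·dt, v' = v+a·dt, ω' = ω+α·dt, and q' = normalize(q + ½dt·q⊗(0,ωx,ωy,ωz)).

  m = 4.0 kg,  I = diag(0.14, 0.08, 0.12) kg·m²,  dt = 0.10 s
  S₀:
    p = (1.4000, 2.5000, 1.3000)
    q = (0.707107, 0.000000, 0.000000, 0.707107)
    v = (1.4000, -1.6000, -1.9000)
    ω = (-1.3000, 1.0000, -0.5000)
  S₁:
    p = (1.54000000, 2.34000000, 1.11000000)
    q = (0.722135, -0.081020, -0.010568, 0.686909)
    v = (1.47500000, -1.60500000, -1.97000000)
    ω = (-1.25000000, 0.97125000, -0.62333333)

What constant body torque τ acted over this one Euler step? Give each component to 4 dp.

τ = (0.0500, -0.0100, -0.0700)

Δω = ω₁−ω₀ = (0.05000000, -0.02875000, -0.12333333)
I·α + gyro = (0.0500, -0.0100, -0.0700)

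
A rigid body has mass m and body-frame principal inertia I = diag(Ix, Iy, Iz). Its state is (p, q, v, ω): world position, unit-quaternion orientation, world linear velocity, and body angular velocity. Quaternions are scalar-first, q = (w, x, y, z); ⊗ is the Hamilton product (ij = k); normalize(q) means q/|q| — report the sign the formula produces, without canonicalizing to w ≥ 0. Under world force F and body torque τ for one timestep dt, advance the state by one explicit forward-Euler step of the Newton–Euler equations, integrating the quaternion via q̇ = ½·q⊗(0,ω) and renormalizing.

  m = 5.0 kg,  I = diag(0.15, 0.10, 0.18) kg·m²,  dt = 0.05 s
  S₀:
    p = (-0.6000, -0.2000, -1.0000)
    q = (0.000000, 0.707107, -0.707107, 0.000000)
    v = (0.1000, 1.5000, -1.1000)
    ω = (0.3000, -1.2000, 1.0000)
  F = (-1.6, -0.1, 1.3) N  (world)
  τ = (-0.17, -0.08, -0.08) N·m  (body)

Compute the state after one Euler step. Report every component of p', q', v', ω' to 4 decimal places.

a = F/m = (-0.3200, -0.0200, 0.2600)
new position p' = (-0.5950, -0.1250, -1.0550)
v' = v + a·dt = (0.0840, 1.4990, -1.0870)
precession coupling ω×(Iω) = (-0.0960, -0.0090, 0.0180)
α = I⁻¹(τ − ω×Iω) = (-0.4933, -0.7100, -0.5444)
new body rate ω' = (0.2753, -1.2355, 0.9728)
2q̇ = q⊗(0,ω) = (-1.0606605, -0.7071070, -0.7071070, -0.6363963)
q' = normalize(q + ½dt·q⊗(0,ω)) = (-0.0265, 0.6889, -0.7242, -0.0159)

p' = (-0.5950, -0.1250, -1.0550)
q' = (-0.0265, 0.6889, -0.7242, -0.0159)
v' = (0.0840, 1.4990, -1.0870)
ω' = (0.2753, -1.2355, 0.9728)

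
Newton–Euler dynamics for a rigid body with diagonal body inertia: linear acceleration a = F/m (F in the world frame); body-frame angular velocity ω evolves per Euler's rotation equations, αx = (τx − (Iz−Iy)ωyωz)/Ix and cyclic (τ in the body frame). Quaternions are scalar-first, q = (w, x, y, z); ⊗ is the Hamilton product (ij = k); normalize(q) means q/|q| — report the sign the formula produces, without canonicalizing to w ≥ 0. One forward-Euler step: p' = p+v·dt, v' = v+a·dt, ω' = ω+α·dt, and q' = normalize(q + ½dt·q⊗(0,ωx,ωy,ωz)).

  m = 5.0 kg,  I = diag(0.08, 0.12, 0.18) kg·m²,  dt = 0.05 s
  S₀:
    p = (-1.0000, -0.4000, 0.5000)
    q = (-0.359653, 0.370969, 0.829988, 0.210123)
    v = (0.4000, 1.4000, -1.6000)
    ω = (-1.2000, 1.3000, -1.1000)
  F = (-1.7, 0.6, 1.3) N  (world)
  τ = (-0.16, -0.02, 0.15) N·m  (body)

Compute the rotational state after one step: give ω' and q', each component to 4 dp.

ω' = (-1.2464, 1.3467, -1.0410)
q' = (-0.3692, 0.3516, 0.8211, 0.2566)

gyro term ω×Iω = (-0.0858, -0.1320, -0.0624)
angular accel α = (-0.9275, 0.9333, 1.1800)
ω' = ω + α·dt = (-1.2464, 1.3467, -1.0410)
2q̇ = q⊗(0,ω) = (-0.4026863, -0.7545631, -0.3116306, 1.8738636)
updated quaternion q' = (-0.3692, 0.3516, 0.8211, 0.2566)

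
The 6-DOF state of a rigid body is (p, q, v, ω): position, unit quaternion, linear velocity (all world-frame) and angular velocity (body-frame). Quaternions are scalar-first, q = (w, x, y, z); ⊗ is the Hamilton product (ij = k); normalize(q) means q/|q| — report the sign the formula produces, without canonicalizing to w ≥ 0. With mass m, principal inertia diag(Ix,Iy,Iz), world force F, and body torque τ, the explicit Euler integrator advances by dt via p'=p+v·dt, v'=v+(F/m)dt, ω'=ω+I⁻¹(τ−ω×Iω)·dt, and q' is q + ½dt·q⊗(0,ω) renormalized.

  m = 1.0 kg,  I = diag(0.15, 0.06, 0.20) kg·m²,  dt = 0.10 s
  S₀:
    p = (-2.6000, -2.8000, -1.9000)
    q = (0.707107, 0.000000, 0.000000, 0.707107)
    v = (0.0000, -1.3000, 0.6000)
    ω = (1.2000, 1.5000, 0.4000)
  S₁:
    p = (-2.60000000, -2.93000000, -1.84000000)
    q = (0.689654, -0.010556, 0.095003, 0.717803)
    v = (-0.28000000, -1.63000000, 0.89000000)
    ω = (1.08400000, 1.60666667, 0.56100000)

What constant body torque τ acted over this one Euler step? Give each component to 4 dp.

Δω = ω₁−ω₀ = (-0.11600000, 0.10666667, 0.16100000)
gyro term ω₀×Iω₀ = (0.0840, -0.0240, -0.1620)
τ = I·(Δω/dt) + ω₀×(Iω₀) = (-0.0900, 0.0400, 0.1600)

τ = (-0.0900, 0.0400, 0.1600)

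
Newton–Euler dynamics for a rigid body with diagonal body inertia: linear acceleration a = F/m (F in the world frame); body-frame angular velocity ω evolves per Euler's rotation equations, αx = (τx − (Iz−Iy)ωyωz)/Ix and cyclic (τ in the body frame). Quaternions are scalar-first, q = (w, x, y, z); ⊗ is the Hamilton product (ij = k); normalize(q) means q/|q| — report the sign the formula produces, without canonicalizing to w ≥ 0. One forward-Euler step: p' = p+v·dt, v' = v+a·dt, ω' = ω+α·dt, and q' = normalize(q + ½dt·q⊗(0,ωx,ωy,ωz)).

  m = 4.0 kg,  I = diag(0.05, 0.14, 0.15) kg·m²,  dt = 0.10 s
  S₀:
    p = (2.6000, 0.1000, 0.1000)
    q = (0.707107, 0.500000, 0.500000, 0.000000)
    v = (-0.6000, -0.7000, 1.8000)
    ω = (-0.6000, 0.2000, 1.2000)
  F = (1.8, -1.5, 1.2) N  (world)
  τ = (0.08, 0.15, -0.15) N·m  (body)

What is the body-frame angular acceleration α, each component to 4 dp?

α = (1.5520, 0.5571, -0.9280)

ω×(Iω) gyroscopic = (0.0024, 0.0720, -0.0108)
angular accel α = (1.5520, 0.5571, -0.9280)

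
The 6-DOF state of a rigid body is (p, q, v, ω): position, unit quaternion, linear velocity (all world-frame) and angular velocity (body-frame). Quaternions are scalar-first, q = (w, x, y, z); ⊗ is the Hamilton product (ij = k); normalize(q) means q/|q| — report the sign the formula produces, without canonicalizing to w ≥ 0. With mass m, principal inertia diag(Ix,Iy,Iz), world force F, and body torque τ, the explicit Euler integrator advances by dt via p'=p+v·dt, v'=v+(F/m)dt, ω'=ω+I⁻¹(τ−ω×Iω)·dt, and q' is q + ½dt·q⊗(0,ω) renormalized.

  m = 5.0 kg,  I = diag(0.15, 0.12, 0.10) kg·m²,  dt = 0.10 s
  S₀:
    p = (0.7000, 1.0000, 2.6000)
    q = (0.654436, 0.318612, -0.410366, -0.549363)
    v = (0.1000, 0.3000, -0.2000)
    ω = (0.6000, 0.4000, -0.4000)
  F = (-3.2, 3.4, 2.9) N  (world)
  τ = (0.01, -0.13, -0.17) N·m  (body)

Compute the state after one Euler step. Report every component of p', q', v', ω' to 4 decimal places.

p' = (0.7100, 1.0300, 2.5800)
q' = (0.6416, 0.3571, -0.4070, -0.5433)
v' = (0.0360, 0.3680, -0.1420)
ω' = (0.6045, 0.3017, -0.5628)

p + v·dt = (0.7100, 1.0300, 2.5800)
new velocity v' = (0.0360, 0.3680, -0.1420)
gyro term ω×Iω = (0.0032, -0.0120, -0.0072)
α = I⁻¹(τ − ω×Iω) = (0.0453, -0.9833, -1.6280)
ω' = ω + α·dt = (0.6045, 0.3017, -0.5628)
2q̇ = q⊗(0,ω) = (-0.2467660, 0.7765532, 0.0596014, 0.1118900)
q' = normalize(q + ½dt·q⊗(0,ω)) = (0.6416, 0.3571, -0.4070, -0.5433)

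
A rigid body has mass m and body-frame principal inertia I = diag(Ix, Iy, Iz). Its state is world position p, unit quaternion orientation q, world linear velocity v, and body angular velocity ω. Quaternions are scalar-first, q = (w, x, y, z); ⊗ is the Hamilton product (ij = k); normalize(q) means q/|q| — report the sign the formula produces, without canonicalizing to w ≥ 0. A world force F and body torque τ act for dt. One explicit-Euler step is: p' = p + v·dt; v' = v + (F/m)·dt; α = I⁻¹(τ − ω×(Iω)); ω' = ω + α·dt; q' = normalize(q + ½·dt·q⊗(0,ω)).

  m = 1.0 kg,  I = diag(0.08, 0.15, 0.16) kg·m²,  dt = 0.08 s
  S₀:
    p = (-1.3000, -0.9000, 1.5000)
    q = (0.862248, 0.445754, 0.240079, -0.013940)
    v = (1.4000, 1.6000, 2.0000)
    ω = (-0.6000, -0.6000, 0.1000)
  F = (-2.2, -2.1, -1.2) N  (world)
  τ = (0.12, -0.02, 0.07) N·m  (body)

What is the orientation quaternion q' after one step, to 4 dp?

Hamilton product q⊗(0,ω) = (0.4128938, -0.5017049, -0.5535602, -0.0371802)
q' = normalize(q + ½dt·q⊗(0,ω)) = (0.8783, 0.4254, 0.2178, -0.0154)

q' = (0.8783, 0.4254, 0.2178, -0.0154)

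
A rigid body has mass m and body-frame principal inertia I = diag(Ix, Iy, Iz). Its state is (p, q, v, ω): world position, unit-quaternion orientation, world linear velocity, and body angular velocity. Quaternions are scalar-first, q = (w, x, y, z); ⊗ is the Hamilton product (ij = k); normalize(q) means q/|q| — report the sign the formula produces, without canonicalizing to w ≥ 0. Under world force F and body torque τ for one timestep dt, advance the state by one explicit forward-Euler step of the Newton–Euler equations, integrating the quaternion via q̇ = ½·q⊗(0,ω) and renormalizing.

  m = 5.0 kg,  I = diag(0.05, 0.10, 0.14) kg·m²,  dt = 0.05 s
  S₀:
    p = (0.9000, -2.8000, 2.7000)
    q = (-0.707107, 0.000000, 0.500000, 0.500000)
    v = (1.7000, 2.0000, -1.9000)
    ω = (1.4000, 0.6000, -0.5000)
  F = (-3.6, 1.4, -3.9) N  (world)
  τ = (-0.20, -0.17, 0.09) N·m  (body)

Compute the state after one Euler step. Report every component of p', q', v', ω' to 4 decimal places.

(τ − ω×Iω)/I = (-3.7600, -2.3300, 0.3429)
ω + α·dt = (1.2120, 0.4835, -0.4829)
Hamilton product q⊗(0,ω) = (-0.0500000, -1.5399498, 0.2757358, -0.3464465)
q' = normalize(q + ½dt·q⊗(0,ω)) = (-0.7078, -0.0385, 0.5065, 0.4909)
a = F/m = (-0.7200, 0.2800, -0.7800)
p' = p + v·dt = (0.9850, -2.7000, 2.6050)
v' = v + a·dt = (1.6640, 2.0140, -1.9390)

p' = (0.9850, -2.7000, 2.6050)
q' = (-0.7078, -0.0385, 0.5065, 0.4909)
v' = (1.6640, 2.0140, -1.9390)
ω' = (1.2120, 0.4835, -0.4829)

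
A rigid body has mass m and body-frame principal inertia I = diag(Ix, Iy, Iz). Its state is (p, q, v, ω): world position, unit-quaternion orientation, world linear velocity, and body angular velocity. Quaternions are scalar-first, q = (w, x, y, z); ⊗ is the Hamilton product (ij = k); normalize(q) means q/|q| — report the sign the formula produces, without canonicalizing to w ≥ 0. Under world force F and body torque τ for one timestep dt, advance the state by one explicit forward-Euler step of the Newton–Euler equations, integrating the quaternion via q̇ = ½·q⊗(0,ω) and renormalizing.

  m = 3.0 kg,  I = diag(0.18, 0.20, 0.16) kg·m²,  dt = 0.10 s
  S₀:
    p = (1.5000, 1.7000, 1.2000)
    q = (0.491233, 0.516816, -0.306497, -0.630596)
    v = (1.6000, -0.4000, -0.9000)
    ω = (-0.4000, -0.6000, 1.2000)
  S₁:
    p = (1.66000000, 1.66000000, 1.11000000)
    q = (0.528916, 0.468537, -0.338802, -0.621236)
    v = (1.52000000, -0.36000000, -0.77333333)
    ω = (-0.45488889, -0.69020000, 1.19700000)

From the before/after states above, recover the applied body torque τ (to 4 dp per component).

ω₁ − ω₀ = (-0.05488889, -0.09020000, -0.00300000)
I·α + gyro = (-0.0700, -0.1900, 0.0000)

τ = (-0.0700, -0.1900, 0.0000)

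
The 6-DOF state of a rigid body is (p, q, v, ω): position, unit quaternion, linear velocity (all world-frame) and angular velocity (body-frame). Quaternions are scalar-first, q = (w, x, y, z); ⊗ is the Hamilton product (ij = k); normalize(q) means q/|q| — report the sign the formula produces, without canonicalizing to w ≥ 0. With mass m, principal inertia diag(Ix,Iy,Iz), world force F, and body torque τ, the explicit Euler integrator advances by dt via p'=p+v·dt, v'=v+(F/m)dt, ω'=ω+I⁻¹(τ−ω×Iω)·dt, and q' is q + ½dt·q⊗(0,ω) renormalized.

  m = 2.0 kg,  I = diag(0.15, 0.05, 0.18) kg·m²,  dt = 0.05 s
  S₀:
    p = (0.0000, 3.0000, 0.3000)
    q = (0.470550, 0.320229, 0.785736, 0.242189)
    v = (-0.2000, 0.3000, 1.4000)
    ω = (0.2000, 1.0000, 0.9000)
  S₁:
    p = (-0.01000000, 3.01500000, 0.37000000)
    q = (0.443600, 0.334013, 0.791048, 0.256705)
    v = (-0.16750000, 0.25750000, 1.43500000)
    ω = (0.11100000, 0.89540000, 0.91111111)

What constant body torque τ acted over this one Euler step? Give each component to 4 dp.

ω₁ − ω₀ = (-0.08900000, -0.10460000, 0.01111111)
precession coupling = (0.1170, -0.0054, -0.0200)
I·α + gyro = (-0.1500, -0.1100, 0.0200)

τ = (-0.1500, -0.1100, 0.0200)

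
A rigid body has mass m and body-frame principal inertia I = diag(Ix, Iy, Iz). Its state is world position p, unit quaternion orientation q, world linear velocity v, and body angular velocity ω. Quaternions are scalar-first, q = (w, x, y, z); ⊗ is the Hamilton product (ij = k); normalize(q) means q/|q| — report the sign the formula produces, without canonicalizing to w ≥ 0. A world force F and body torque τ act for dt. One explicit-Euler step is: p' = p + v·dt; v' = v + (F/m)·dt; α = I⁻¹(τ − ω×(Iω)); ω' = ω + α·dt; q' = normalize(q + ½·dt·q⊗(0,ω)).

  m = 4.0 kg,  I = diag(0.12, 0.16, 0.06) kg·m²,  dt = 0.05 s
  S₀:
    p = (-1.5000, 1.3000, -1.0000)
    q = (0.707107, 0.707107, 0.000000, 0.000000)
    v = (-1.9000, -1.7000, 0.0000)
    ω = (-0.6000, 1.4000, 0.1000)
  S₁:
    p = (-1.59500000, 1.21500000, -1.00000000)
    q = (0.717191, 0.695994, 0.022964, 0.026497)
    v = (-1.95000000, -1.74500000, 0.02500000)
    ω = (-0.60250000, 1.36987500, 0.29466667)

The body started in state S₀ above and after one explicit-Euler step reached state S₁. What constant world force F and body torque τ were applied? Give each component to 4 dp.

F = (-4.0000, -3.6000, 2.0000)
τ = (-0.0200, -0.1000, 0.2000)

Δv = v₁−v₀ = (-0.05000000, -0.04500000, 0.02500000)
applied force F = (-4.0000, -3.6000, 2.0000)
Δω = ω₁−ω₀ = (-0.00250000, -0.03012500, 0.19466667)
ω₀×(Iω₀) = (-0.0140, -0.0036, -0.0336)
applied torque τ = (-0.0200, -0.1000, 0.2000)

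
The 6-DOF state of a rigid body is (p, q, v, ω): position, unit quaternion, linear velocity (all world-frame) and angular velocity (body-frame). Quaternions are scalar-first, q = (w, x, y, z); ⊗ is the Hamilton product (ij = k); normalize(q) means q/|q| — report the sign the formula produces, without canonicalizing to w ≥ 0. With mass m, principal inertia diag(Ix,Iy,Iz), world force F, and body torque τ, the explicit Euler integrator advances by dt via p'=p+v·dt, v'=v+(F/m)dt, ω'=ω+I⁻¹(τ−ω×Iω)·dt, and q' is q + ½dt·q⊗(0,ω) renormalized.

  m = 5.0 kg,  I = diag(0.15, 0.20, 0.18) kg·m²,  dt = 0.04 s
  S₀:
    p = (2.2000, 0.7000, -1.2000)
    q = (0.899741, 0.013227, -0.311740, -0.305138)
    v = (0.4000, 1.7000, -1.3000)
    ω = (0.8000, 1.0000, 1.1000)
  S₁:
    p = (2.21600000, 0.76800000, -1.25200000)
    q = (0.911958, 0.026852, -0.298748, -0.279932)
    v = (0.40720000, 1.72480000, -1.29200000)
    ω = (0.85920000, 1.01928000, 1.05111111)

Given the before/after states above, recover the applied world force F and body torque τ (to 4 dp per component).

F = (0.9000, 3.1000, 1.0000)
τ = (0.2000, 0.0700, -0.1800)

Δω = ω₁−ω₀ = (0.05920000, 0.01928000, -0.04888889)
precession coupling = (-0.0220, -0.0264, 0.0400)
applied torque τ = (0.2000, 0.0700, -0.1800)
v₁ − v₀ = (0.00720000, 0.02480000, 0.00800000)
m·(v₁−v₀)/dt = (0.9000, 3.1000, 1.0000)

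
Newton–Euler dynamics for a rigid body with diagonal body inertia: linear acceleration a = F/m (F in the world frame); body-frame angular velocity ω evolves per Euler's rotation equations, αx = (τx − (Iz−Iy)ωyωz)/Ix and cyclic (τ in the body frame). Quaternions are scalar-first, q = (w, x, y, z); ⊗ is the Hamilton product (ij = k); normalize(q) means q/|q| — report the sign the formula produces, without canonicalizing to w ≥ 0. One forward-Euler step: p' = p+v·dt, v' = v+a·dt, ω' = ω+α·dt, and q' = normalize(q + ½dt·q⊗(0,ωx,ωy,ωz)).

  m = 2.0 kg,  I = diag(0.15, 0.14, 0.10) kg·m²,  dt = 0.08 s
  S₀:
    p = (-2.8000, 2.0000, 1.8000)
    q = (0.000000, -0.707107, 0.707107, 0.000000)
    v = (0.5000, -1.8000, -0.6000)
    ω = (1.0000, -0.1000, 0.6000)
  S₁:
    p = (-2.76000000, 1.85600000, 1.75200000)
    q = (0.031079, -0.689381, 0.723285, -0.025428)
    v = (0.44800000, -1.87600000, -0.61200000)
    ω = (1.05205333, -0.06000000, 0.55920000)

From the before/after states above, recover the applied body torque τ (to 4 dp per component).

ω₁ − ω₀ = (0.05205333, 0.04000000, -0.04080000)
I·α + gyro = (0.1000, 0.1000, -0.0500)

τ = (0.1000, 0.1000, -0.0500)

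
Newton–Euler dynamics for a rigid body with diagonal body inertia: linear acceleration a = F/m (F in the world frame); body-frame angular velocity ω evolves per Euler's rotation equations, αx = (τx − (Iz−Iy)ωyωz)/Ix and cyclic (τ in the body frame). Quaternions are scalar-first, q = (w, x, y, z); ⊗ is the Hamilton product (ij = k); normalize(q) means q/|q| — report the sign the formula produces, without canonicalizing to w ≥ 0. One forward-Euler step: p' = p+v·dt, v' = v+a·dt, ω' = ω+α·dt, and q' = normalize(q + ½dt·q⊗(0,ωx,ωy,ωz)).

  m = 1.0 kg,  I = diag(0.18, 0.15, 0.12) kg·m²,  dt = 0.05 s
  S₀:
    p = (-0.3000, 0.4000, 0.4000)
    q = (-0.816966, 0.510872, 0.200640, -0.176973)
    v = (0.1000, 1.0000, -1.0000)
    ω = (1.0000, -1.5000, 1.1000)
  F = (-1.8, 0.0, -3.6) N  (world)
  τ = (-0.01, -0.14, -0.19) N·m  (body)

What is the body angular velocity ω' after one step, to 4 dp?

ω' = (0.9835, -1.5687, 1.0021)

angular accel α = (-0.3306, -1.3733, -1.9583)
ω + α·dt = (0.9835, -1.5687, 1.0021)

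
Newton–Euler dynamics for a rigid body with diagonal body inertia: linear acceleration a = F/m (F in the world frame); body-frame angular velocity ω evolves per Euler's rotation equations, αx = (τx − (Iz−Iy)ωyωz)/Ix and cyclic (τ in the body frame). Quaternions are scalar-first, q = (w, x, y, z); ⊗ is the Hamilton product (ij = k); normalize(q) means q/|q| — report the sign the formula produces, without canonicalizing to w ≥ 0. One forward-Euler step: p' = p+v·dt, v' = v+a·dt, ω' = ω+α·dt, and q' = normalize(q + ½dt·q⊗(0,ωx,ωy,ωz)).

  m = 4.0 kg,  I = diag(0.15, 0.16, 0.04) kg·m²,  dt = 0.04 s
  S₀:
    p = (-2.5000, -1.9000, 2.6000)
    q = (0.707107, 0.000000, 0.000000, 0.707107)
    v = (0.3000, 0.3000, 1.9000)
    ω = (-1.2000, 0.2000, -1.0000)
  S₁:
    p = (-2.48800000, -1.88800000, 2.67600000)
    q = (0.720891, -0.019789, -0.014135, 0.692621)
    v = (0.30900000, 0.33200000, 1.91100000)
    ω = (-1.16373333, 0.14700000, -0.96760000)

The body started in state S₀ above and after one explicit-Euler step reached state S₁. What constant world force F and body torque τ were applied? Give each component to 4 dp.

F = (0.9000, 3.2000, 1.1000)
τ = (0.1600, -0.0800, 0.0300)

Δv = v₁−v₀ = (0.00900000, 0.03200000, 0.01100000)
applied force F = (0.9000, 3.2000, 1.1000)
rate change Δω = (0.03626667, -0.05300000, 0.03240000)
gyro term ω₀×Iω₀ = (0.0240, 0.1320, -0.0024)
I·α + gyro = (0.1600, -0.0800, 0.0300)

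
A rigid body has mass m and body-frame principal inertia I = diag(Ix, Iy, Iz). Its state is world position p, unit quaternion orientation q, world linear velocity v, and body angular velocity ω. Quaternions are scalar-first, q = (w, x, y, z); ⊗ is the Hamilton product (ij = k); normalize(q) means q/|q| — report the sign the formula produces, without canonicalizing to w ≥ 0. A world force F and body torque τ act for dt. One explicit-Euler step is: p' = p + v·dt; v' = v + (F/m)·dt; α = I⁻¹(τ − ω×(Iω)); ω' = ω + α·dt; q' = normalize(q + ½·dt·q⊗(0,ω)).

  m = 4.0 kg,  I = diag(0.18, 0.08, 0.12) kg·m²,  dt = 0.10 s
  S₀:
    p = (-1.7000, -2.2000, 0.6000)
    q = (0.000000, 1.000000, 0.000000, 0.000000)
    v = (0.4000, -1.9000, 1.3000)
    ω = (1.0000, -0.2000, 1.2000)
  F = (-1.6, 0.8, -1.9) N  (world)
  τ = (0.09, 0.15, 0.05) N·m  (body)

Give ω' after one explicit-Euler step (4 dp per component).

ω' = (1.0553, -0.1025, 1.2250)

ω×(Iω) gyroscopic = (-0.0096, 0.0720, 0.0200)
(τ − ω×Iω)/I = (0.5533, 0.9750, 0.2500)
new body rate ω' = (1.0553, -0.1025, 1.2250)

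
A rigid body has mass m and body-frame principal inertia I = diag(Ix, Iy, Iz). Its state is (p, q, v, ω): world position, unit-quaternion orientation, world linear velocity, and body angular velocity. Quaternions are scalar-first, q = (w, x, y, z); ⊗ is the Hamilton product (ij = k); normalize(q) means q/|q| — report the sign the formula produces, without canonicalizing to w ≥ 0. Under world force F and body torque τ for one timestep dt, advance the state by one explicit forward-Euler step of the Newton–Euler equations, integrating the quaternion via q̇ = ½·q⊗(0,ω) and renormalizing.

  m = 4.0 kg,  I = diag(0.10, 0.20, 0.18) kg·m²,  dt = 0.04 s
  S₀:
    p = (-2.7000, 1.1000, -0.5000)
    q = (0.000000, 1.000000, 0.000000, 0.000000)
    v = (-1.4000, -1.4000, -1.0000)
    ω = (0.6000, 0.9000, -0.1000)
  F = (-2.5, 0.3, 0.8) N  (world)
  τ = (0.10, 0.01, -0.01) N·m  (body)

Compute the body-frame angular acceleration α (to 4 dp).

α = (0.9820, 0.0260, -0.3556)

gyro term ω×Iω = (0.0018, 0.0048, 0.0540)
(τ − ω×Iω)/I = (0.9820, 0.0260, -0.3556)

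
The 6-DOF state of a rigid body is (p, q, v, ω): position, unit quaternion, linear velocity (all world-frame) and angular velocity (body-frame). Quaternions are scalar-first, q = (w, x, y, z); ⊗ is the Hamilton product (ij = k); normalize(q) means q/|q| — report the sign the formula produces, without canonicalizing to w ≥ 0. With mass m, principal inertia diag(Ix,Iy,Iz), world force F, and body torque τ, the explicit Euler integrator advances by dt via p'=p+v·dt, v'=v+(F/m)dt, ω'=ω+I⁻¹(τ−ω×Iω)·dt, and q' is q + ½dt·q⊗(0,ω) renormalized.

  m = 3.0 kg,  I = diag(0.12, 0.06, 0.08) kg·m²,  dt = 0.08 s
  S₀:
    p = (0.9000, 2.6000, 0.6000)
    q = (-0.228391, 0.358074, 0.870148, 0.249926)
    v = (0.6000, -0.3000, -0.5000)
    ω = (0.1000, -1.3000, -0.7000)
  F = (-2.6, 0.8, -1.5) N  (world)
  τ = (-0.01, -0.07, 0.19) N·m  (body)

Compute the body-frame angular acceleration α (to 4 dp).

α = (-0.2350, -1.1200, 2.2775)

precession coupling ω×(Iω) = (0.0182, -0.0028, 0.0078)
angular accel α = (-0.2350, -1.1200, 2.2775)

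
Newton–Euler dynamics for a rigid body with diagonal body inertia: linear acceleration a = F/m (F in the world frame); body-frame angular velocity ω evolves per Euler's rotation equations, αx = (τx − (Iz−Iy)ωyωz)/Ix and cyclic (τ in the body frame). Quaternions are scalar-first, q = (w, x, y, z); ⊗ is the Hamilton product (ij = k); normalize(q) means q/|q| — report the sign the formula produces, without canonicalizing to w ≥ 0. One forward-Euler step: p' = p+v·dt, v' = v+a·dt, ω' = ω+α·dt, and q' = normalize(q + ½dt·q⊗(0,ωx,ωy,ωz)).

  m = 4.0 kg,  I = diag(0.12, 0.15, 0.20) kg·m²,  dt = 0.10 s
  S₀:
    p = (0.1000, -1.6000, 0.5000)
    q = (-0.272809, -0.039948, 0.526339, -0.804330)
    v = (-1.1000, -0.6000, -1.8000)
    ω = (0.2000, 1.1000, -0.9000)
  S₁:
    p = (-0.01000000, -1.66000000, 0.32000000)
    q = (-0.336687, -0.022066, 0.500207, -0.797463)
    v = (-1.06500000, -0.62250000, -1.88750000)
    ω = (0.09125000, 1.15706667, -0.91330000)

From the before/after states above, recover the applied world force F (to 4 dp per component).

v₁ − v₀ = (0.03500000, -0.02250000, -0.08750000)
m·(v₁−v₀)/dt = (1.4000, -0.9000, -3.5000)

F = (1.4000, -0.9000, -3.5000)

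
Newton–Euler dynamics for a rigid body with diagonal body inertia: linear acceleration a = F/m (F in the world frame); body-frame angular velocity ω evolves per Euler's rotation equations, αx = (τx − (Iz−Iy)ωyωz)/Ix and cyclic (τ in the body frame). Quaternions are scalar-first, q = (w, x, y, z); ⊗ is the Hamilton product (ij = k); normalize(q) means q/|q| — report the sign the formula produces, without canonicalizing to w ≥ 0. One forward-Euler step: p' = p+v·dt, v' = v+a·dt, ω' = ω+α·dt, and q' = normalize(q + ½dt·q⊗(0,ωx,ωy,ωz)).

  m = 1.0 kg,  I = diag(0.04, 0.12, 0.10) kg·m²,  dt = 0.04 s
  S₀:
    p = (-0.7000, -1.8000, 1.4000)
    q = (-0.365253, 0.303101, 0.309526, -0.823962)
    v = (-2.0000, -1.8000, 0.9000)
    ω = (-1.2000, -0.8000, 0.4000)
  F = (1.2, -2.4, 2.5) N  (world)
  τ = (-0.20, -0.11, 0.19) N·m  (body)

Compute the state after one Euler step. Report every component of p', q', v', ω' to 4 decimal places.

a = F/m = (1.2000, -2.4000, 2.5000)
p' = p + v·dt = (-0.7800, -1.8720, 1.4360)
v + (F/m)dt = (-1.9520, -1.8960, 1.0000)
α = I⁻¹(τ − ω×Iω) = (-5.1600, -1.1567, 1.1320)
new body rate ω' = (-1.4064, -0.8463, 0.4453)
2q̇ = q⊗(0,ω) = (0.9409268, -0.0970556, 1.1597164, -0.0171508)
updated quaternion q' = (-0.3463, 0.3010, 0.3326, -0.8239)

p' = (-0.7800, -1.8720, 1.4360)
q' = (-0.3463, 0.3010, 0.3326, -0.8239)
v' = (-1.9520, -1.8960, 1.0000)
ω' = (-1.4064, -0.8463, 0.4453)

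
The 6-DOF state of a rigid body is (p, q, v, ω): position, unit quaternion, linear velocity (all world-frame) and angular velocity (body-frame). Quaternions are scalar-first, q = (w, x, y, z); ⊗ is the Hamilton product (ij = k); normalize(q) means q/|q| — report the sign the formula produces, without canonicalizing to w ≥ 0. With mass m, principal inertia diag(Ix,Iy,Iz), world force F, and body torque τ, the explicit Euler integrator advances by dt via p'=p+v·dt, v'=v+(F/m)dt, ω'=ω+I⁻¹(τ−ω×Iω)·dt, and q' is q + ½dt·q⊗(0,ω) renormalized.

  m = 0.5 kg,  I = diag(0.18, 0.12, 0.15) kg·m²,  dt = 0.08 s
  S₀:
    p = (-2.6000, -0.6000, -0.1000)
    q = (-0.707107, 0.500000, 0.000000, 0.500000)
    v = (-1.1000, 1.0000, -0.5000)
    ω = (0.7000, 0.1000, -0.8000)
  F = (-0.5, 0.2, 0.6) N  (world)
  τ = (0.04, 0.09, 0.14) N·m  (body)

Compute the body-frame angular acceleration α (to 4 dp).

α = (0.2356, 0.8900, 0.9613)

ω×(Iω) gyroscopic = (-0.0024, -0.0168, -0.0042)
α = I⁻¹(τ − ω×Iω) = (0.2356, 0.8900, 0.9613)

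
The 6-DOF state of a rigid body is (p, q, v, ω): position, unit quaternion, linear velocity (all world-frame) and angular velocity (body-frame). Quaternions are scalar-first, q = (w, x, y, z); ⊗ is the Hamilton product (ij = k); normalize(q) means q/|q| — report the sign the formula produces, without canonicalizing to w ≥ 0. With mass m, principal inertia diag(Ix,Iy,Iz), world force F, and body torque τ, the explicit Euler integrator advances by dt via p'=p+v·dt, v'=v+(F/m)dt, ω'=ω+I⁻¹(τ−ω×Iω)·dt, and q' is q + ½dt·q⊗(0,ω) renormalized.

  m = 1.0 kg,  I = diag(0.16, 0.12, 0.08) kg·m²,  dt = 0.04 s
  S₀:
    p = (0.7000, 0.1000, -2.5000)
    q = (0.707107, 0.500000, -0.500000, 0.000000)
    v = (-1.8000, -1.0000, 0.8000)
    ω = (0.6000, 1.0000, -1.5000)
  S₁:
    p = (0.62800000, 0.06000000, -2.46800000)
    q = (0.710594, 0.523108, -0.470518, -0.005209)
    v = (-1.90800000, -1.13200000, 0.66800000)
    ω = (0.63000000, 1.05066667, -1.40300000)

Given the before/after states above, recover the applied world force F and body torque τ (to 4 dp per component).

F = (-2.7000, -3.3000, -3.3000)
τ = (0.1800, 0.0800, 0.1700)

Δv = v₁−v₀ = (-0.10800000, -0.13200000, -0.13200000)
applied force F = (-2.7000, -3.3000, -3.3000)
rate change Δω = (0.03000000, 0.05066667, 0.09700000)
I·α + gyro = (0.1800, 0.0800, 0.1700)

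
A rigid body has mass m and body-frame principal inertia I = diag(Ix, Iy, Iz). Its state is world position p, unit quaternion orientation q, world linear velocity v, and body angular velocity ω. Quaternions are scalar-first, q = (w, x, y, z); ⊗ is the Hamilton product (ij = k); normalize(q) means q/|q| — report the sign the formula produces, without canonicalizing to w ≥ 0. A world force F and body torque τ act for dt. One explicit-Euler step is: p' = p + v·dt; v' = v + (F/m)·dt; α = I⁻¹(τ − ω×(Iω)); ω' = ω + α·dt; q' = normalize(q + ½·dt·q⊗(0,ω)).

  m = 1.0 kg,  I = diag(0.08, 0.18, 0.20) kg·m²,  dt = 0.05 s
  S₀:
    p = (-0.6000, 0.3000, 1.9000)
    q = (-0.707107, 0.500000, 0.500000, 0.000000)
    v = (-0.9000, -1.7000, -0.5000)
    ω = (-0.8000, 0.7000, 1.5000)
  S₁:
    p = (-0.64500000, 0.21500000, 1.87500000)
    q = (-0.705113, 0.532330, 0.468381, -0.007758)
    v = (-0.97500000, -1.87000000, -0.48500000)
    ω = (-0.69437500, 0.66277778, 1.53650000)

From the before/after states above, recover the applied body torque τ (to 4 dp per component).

τ = (0.1900, 0.0100, 0.0900)

ω₁ − ω₀ = (0.10562500, -0.03722222, 0.03650000)
ω₀×(Iω₀) = (0.0210, 0.1440, -0.0560)
applied torque τ = (0.1900, 0.0100, 0.0900)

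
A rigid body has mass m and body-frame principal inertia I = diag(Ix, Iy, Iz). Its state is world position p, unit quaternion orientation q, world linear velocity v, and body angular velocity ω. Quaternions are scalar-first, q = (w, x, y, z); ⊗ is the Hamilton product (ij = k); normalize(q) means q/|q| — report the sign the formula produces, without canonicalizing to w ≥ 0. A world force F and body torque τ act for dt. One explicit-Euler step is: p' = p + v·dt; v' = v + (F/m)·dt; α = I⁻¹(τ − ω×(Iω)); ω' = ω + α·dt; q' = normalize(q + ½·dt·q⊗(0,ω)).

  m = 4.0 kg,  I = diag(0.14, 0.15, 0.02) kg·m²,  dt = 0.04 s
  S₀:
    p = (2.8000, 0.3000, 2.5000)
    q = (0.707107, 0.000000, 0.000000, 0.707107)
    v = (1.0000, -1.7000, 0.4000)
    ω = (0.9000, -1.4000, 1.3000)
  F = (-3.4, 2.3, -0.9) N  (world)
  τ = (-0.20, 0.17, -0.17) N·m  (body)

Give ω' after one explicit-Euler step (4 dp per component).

ω' = (0.7753, -1.3921, 0.9852)

gyro term ω×Iω = (0.2366, 0.1404, -0.0126)
α = I⁻¹(τ − ω×Iω) = (-3.1186, 0.1973, -7.8700)
new body rate ω' = (0.7753, -1.3921, 0.9852)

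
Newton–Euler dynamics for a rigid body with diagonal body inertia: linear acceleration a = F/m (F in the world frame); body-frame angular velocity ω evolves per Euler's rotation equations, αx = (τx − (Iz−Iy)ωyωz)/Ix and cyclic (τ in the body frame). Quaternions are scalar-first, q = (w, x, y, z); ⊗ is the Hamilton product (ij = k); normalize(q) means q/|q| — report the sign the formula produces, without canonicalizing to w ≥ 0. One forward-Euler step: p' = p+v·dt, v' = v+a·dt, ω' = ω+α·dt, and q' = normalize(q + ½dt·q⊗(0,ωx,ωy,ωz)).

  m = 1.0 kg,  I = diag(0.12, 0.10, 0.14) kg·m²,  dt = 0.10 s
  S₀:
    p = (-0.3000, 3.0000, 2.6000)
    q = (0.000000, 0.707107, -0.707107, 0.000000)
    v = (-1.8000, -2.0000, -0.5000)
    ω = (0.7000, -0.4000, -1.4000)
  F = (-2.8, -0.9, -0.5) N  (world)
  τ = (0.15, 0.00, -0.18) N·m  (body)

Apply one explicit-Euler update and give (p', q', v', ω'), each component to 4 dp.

a = (-2.8000, -0.9000, -0.5000)
new position p' = (-0.4800, 2.8000, 2.5500)
new velocity v' = (-2.0800, -2.0900, -0.5500)
(τ − ω×Iω)/I = (1.0633, -0.1960, -1.3257)
new body rate ω' = (0.8063, -0.4196, -1.5326)
q⊗(0,ω) = (-0.7778177, 0.9899498, 0.9899498, 0.2121321)
q' = normalize(q + ½dt·q⊗(0,ω)) = (-0.0388, 0.7541, -0.6555, 0.0106)

p' = (-0.4800, 2.8000, 2.5500)
q' = (-0.0388, 0.7541, -0.6555, 0.0106)
v' = (-2.0800, -2.0900, -0.5500)
ω' = (0.8063, -0.4196, -1.5326)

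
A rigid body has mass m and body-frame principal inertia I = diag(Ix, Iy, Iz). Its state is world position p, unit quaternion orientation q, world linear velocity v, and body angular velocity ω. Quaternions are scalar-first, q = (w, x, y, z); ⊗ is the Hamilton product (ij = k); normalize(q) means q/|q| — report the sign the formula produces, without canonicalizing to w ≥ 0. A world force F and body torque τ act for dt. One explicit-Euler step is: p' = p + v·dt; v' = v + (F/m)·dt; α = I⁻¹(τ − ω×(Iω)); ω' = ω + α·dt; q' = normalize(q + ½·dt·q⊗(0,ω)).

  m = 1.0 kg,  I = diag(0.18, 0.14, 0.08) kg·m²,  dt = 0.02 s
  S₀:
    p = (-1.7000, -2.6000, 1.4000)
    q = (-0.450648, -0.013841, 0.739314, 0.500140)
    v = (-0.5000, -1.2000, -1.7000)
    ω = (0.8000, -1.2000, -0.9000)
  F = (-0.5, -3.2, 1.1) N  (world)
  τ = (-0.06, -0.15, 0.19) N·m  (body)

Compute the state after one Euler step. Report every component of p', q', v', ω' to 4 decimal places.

p' = (-1.7100, -2.6240, 1.3660)
q' = (-0.4371, -0.0181, 0.7485, 0.4984)
v' = (-0.5100, -1.2640, -1.6780)
ω' = (0.8005, -1.2111, -0.8621)

(τ − ω×Iω)/I = (0.0267, -0.5571, 1.8950)
new body rate ω' = (0.8005, -1.2111, -0.8621)
2q̇ = q⊗(0,ω) = (1.3483756, -0.4257330, 0.9284327, -0.1692588)
q' = normalize(q + ½dt·q⊗(0,ω)) = (-0.4371, -0.0181, 0.7485, 0.4984)
p + v·dt = (-1.7100, -2.6240, 1.3660)
new velocity v' = (-0.5100, -1.2640, -1.6780)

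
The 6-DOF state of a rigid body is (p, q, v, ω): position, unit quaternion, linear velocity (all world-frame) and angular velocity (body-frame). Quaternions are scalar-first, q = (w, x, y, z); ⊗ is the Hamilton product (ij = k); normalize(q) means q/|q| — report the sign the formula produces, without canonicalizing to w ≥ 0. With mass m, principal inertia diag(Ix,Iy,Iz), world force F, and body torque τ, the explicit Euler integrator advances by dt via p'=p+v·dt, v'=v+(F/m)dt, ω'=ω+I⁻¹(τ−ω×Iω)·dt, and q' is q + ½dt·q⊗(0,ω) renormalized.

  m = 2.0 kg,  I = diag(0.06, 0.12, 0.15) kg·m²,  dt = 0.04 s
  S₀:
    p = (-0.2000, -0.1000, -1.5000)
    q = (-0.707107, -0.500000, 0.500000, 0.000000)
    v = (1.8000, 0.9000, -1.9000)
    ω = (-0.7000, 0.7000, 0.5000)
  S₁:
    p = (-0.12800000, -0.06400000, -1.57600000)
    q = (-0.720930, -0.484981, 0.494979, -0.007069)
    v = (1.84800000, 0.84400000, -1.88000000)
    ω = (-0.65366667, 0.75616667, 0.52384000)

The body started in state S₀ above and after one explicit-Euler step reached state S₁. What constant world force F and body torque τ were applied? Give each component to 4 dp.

v₁ − v₀ = (0.04800000, -0.05600000, 0.02000000)
F = m·Δv/dt = (2.4000, -2.8000, 1.0000)
rate change Δω = (0.04633333, 0.05616667, 0.02384000)
precession coupling = (0.0105, 0.0315, -0.0294)
τ = I·(Δω/dt) + ω₀×(Iω₀) = (0.0800, 0.2000, 0.0600)

F = (2.4000, -2.8000, 1.0000)
τ = (0.0800, 0.2000, 0.0600)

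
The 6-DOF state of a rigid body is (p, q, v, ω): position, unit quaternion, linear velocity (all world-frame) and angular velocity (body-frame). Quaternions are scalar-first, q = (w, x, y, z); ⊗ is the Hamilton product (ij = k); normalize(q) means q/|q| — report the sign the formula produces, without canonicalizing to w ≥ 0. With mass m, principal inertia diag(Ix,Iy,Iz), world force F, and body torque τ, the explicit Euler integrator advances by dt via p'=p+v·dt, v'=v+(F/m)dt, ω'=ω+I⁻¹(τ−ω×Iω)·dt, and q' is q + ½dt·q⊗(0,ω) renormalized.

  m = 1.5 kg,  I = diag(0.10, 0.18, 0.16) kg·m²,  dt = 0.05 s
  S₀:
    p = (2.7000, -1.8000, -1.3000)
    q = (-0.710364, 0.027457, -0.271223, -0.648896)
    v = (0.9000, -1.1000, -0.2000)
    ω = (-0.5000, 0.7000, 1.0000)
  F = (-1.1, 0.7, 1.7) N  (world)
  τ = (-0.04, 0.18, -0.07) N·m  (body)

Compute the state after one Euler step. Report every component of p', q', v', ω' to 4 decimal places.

p' = (2.7450, -1.8550, -1.3100)
q' = (-0.6887, 0.0409, -0.2761, -0.6692)
v' = (0.8633, -1.0767, -0.1433)
ω' = (-0.5130, 0.7417, 0.9869)

p + v·dt = (2.7450, -1.8550, -1.3100)
v' = v + a·dt = (0.8633, -1.0767, -0.1433)
precession coupling ω×(Iω) = (-0.0140, 0.0300, -0.0280)
α = I⁻¹(τ − ω×Iω) = (-0.2600, 0.8333, -0.2625)
ω' = ω + α·dt = (-0.5130, 0.7417, 0.9869)
q⊗(0,ω) = (0.8524806, 0.5381862, -0.2002638, -0.8267556)
q + ½dt·q⊗(0,ω), renormalized = (-0.6887, 0.0409, -0.2761, -0.6692)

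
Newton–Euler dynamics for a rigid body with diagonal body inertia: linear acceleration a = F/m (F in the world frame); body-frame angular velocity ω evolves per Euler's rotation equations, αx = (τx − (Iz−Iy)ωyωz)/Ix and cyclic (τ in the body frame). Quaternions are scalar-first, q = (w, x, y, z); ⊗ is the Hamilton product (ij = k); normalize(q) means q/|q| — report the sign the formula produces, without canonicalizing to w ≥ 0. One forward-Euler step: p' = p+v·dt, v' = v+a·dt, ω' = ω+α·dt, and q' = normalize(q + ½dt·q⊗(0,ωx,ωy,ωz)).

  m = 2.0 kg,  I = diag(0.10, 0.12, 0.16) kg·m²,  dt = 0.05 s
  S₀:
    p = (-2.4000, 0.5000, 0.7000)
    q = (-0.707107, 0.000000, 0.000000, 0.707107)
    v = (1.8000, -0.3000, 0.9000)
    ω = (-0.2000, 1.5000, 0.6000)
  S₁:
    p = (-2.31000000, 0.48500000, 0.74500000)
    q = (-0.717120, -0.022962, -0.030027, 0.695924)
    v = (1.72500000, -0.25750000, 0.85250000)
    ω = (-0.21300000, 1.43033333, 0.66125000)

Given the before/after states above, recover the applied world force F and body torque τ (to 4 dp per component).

ω₁ − ω₀ = (-0.01300000, -0.06966667, 0.06125000)
ω₀×(Iω₀) = (0.0360, 0.0072, -0.0060)
τ = I·(Δω/dt) + ω₀×(Iω₀) = (0.0100, -0.1600, 0.1900)
velocity change Δv = (-0.07500000, 0.04250000, -0.04750000)
applied force F = (-3.0000, 1.7000, -1.9000)

F = (-3.0000, 1.7000, -1.9000)
τ = (0.0100, -0.1600, 0.1900)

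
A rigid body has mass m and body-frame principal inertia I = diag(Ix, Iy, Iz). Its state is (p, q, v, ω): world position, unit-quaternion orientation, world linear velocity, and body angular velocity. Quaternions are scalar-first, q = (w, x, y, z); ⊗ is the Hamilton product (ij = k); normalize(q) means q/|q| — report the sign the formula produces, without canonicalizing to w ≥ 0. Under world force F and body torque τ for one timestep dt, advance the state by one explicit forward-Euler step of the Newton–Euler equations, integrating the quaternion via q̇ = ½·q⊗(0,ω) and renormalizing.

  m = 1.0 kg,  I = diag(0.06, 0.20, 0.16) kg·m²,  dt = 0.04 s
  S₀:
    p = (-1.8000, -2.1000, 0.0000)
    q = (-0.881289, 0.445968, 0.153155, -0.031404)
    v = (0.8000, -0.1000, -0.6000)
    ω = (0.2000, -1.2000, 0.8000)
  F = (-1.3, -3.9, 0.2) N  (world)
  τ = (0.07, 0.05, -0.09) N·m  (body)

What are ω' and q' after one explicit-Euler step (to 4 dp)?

ω' = (0.2211, -1.1868, 0.7859)
q' = (-0.8785, 0.4440, 0.1670, -0.0568)

precession coupling ω×(Iω) = (0.0384, -0.0160, -0.0336)
angular accel α = (0.5267, 0.3300, -0.3525)
new body rate ω' = (0.2211, -1.1868, 0.7859)
q⊗(0,ω) = (0.1197156, -0.0914186, 0.6944916, -1.2708238)
q' = normalize(q + ½dt·q⊗(0,ω)) = (-0.8785, 0.4440, 0.1670, -0.0568)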